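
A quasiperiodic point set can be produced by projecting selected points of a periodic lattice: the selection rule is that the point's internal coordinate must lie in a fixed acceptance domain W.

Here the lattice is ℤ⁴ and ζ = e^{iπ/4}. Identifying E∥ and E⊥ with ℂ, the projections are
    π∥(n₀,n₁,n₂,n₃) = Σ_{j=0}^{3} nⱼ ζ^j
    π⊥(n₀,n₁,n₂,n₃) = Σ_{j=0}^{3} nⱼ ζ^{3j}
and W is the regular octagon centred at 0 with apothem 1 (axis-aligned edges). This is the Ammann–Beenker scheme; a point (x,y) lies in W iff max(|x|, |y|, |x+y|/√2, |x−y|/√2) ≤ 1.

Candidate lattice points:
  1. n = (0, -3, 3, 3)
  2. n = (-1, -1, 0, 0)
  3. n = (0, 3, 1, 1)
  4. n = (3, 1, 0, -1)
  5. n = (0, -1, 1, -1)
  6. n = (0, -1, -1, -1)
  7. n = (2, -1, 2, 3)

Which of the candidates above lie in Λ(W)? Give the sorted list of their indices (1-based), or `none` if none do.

π⊥(n) = n₀ + n₁ζ³ + n₂ζ⁶ + n₃ζ⁹ where ζ = e^{iπ/4}.
#1 (0, -3, 3, 3): internal (4.24264, -3.00000); octagon support 5.12132 vs apothem 1 → ∉ W
#2 (-1, -1, 0, 0): internal (-0.29289, -0.70711); octagon support 0.70711 vs apothem 1 → ∈ W
#3 (0, 3, 1, 1): internal (-1.41421, 1.82843); octagon support 2.29289 vs apothem 1 → ∉ W
#4 (3, 1, 0, -1): internal (1.58579, 0.00000); octagon support 1.58579 vs apothem 1 → ∉ W
#5 (0, -1, 1, -1): internal (0.00000, -2.41421); octagon support 2.41421 vs apothem 1 → ∉ W
#6 (0, -1, -1, -1): internal (0.00000, -0.41421); octagon support 0.41421 vs apothem 1 → ∈ W
#7 (2, -1, 2, 3): internal (4.82843, -0.58579); octagon support 4.82843 vs apothem 1 → ∉ W

2, 6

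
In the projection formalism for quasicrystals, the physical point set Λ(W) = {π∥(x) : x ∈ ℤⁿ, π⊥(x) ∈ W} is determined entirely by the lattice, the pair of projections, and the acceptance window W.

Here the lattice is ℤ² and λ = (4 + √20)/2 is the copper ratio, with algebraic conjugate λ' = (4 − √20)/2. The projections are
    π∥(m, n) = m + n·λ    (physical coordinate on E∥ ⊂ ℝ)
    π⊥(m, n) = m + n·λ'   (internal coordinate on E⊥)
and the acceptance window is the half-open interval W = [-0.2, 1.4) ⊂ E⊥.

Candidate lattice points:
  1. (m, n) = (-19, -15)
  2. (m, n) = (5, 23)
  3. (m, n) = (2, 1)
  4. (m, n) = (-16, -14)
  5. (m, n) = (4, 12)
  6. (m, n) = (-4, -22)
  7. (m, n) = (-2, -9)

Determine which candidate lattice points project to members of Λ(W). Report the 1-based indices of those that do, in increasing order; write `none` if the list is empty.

λ' = (4−√20)/2 ≈ -0.2361.
candidate 1: (m,n)=(-19,-15) → π∥ = -19-15·λ ≈ -82.5410, π⊥ = -19-15·λ' ≈ -15.4590 ∉ [-0.2, 1.4) ⇒ out
candidate 2: (m,n)=(5,23) → π∥ = 5+23·λ ≈ 102.4296, π⊥ = 5+23·λ' ≈ -0.4296 ∉ [-0.2, 1.4) ⇒ out
candidate 3: (m,n)=(2,1) → π∥ = 2+1·λ ≈ 6.2361, π⊥ = 2+1·λ' ≈ 1.7639 ∉ [-0.2, 1.4) ⇒ out
candidate 4: (m,n)=(-16,-14) → π∥ = -16-14·λ ≈ -75.3050, π⊥ = -16-14·λ' ≈ -12.6950 ∉ [-0.2, 1.4) ⇒ out
candidate 5: (m,n)=(4,12) → π∥ = 4+12·λ ≈ 54.8328, π⊥ = 4+12·λ' ≈ 1.1672 ∈ [-0.2, 1.4) ⇒ IN Λ
candidate 6: (m,n)=(-4,-22) → π∥ = -4-22·λ ≈ -97.1935, π⊥ = -4-22·λ' ≈ 1.1935 ∈ [-0.2, 1.4) ⇒ IN Λ
candidate 7: (m,n)=(-2,-9) → π∥ = -2-9·λ ≈ -40.1246, π⊥ = -2-9·λ' ≈ 0.1246 ∈ [-0.2, 1.4) ⇒ IN Λ

5, 6, 7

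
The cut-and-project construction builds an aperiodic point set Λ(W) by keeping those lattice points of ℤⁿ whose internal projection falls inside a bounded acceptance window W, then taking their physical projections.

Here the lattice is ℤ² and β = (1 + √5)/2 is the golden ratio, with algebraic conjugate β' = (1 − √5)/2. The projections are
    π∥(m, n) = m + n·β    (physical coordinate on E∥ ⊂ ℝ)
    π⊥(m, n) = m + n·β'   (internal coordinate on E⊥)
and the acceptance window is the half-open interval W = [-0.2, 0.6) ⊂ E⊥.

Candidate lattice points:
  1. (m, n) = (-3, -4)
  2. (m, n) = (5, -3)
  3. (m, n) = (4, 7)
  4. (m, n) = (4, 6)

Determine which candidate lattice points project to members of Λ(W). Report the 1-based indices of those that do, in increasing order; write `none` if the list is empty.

β' = (1−√5)/2 ≈ -0.61803.
candidate 1: (m,n)=(-3,-4) → π∥ = -3-4·β ≈ -9.47214, π⊥ = -3-4·β' ≈ -0.52786 ∉ [-0.2, 0.6) ⇒ out
candidate 2: (m,n)=(5,-3) → π∥ = 5-3·β ≈ 0.14590, π⊥ = 5-3·β' ≈ 6.85410 ∉ [-0.2, 0.6) ⇒ out
candidate 3: (m,n)=(4,7) → π∥ = 4+7·β ≈ 15.32624, π⊥ = 4+7·β' ≈ -0.32624 ∉ [-0.2, 0.6) ⇒ out
candidate 4: (m,n)=(4,6) → π∥ = 4+6·β ≈ 13.70820, π⊥ = 4+6·β' ≈ 0.29180 ∈ [-0.2, 0.6) ⇒ IN Λ

4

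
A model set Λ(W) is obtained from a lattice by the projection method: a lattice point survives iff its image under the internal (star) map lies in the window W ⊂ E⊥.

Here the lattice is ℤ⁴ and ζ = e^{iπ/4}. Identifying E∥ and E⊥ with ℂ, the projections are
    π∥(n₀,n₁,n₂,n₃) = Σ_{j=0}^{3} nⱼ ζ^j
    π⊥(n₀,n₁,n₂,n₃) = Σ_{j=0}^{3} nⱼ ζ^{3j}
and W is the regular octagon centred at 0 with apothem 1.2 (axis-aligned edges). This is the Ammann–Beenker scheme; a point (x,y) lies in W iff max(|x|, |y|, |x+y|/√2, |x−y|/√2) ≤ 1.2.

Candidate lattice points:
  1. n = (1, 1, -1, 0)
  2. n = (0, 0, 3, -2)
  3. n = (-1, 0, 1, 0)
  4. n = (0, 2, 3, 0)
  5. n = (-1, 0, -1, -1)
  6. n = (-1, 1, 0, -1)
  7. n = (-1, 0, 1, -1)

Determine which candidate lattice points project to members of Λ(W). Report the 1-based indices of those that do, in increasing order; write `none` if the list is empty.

none

Internal map: ζ^{3j} for j=0..3 gives (1,0), (−√2/2,√2/2), (0,−1), (√2/2,√2/2).
candidate 1: n = (1, 1, -1, 0) → π⊥ ≈ (+0.2929, +1.7071); max(|x|,|y|,|x±y|/√2) = 1.7071 > 1.2 ⇒ ∉ W
candidate 2: n = (0, 0, 3, -2) → π⊥ ≈ (-1.4142, -4.4142); max(|x|,|y|,|x±y|/√2) = 4.4142 > 1.2 ⇒ ∉ W
candidate 3: n = (-1, 0, 1, 0) → π⊥ ≈ (-1.0000, -1.0000); max(|x|,|y|,|x±y|/√2) = 1.4142 > 1.2 ⇒ ∉ W
candidate 4: n = (0, 2, 3, 0) → π⊥ ≈ (-1.4142, -1.5858); max(|x|,|y|,|x±y|/√2) = 2.1213 > 1.2 ⇒ ∉ W
candidate 5: n = (-1, 0, -1, -1) → π⊥ ≈ (-1.7071, +0.2929); max(|x|,|y|,|x±y|/√2) = 1.7071 > 1.2 ⇒ ∉ W
candidate 6: n = (-1, 1, 0, -1) → π⊥ ≈ (-2.4142, +0.0000); max(|x|,|y|,|x±y|/√2) = 2.4142 > 1.2 ⇒ ∉ W
candidate 7: n = (-1, 0, 1, -1) → π⊥ ≈ (-1.7071, -1.7071); max(|x|,|y|,|x±y|/√2) = 2.4142 > 1.2 ⇒ ∉ W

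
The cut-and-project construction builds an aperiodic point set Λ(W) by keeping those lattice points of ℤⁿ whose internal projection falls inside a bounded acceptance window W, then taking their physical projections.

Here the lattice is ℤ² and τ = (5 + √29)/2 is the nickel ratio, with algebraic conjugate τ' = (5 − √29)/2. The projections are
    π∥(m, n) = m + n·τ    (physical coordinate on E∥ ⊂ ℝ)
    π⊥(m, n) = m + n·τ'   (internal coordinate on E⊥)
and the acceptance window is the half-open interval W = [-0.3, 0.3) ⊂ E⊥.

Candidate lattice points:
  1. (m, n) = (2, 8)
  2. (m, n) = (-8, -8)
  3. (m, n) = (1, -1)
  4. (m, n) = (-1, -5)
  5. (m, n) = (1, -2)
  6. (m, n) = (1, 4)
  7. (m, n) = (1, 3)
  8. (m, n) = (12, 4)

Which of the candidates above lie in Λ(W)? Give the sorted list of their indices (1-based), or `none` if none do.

Compute τ' = (5−√29)/2 = -0.1926, so π⊥(m,n) = m -0.1926·n.
candidate 1: (m,n)=(2,8) → π∥ = 2+8·τ ≈ 43.5407, π⊥ = 2+8·τ' ≈ 0.4593 ∉ [-0.3, 0.3) ⇒ out
candidate 2: (m,n)=(-8,-8) → π∥ = -8-8·τ ≈ -49.5407, π⊥ = -8-8·τ' ≈ -6.4593 ∉ [-0.3, 0.3) ⇒ out
candidate 3: (m,n)=(1,-1) → π∥ = 1-1·τ ≈ -4.1926, π⊥ = 1-1·τ' ≈ 1.1926 ∉ [-0.3, 0.3) ⇒ out
candidate 4: (m,n)=(-1,-5) → π∥ = -1-5·τ ≈ -26.9629, π⊥ = -1-5·τ' ≈ -0.0371 ∈ [-0.3, 0.3) ⇒ IN Λ
candidate 5: (m,n)=(1,-2) → π∥ = 1-2·τ ≈ -9.3852, π⊥ = 1-2·τ' ≈ 1.3852 ∉ [-0.3, 0.3) ⇒ out
candidate 6: (m,n)=(1,4) → π∥ = 1+4·τ ≈ 21.7703, π⊥ = 1+4·τ' ≈ 0.2297 ∈ [-0.3, 0.3) ⇒ IN Λ
candidate 7: (m,n)=(1,3) → π∥ = 1+3·τ ≈ 16.5777, π⊥ = 1+3·τ' ≈ 0.4223 ∉ [-0.3, 0.3) ⇒ out
candidate 8: (m,n)=(12,4) → π∥ = 12+4·τ ≈ 32.7703, π⊥ = 12+4·τ' ≈ 11.2297 ∉ [-0.3, 0.3) ⇒ out

4, 6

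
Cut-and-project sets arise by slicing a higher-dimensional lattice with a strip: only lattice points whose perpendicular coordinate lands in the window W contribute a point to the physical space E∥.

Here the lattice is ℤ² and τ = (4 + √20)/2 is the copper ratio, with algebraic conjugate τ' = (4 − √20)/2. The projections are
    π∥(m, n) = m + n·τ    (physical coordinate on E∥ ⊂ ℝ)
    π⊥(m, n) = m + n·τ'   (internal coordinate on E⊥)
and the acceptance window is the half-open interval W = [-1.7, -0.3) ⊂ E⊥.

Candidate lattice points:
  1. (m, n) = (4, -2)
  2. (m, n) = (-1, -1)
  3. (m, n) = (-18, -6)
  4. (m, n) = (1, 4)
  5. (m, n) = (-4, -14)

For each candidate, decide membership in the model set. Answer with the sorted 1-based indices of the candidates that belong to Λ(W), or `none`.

Compute τ' = (4−√20)/2 = -0.236068, so π⊥(m,n) = m -0.236068·n.
#1 (4,-2): internal coord 4 + (-2)·τ' = +4.472136; +4.472136 ∉ [-1.7, -0.3) → out
#2 (-1,-1): internal coord -1 + (-1)·τ' = -0.763932; -0.763932 ∈ [-1.7, -0.3) → IN Λ
#3 (-18,-6): internal coord -18 + (-6)·τ' = -16.583592; -16.583592 ∉ [-1.7, -0.3) → out
#4 (1,4): internal coord 1 + (4)·τ' = +0.055728; +0.055728 ∉ [-1.7, -0.3) → out
#5 (-4,-14): internal coord -4 + (-14)·τ' = -0.695048; -0.695048 ∈ [-1.7, -0.3) → IN Λ

2, 5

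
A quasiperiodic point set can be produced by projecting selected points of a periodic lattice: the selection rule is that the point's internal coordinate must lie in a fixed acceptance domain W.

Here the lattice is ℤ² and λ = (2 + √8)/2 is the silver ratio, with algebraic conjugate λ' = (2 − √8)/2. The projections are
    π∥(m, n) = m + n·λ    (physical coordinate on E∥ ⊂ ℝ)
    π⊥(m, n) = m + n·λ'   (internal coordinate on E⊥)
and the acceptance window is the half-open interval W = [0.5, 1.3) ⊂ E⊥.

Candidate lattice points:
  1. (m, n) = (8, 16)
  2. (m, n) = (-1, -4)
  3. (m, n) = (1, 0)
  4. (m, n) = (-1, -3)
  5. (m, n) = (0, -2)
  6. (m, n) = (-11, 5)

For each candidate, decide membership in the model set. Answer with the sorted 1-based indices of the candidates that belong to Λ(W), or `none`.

2, 3, 5

Compute λ' = (2−√8)/2 = -0.414214, so π⊥(m,n) = m -0.414214·n.
[1] lift (8,16): star map gives 1.372583; window check 0.5 ≤ 1.372583 < 1.3 is false → out
[2] lift (-1,-4): star map gives 0.656854; window check 0.5 ≤ 0.656854 < 1.3 is true → IN Λ
[3] lift (1,0): star map gives 1.000000; window check 0.5 ≤ 1.000000 < 1.3 is true → IN Λ
[4] lift (-1,-3): star map gives 0.242641; window check 0.5 ≤ 0.242641 < 1.3 is false → out
[5] lift (0,-2): star map gives 0.828427; window check 0.5 ≤ 0.828427 < 1.3 is true → IN Λ
[6] lift (-11,5): star map gives -13.071068; window check 0.5 ≤ -13.071068 < 1.3 is false → out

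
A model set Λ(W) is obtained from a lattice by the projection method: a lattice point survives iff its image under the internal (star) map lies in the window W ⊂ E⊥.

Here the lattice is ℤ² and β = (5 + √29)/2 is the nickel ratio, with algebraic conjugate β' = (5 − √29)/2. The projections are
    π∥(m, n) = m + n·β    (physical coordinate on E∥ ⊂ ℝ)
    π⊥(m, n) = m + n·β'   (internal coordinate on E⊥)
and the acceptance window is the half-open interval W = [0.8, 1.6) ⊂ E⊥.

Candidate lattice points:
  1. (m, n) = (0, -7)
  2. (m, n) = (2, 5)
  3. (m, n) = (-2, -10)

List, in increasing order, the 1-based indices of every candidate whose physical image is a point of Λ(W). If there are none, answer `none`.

1, 2

Numerically β ≈ 5.19258 and β' = −1/β ≈ -0.19258.
candidate 1: (m,n)=(0,-7) → π∥ = 0-7·β ≈ -36.34808, π⊥ = 0-7·β' ≈ 1.34808 ∈ [0.8, 1.6) ⇒ IN Λ
candidate 2: (m,n)=(2,5) → π∥ = 2+5·β ≈ 27.96291, π⊥ = 2+5·β' ≈ 1.03709 ∈ [0.8, 1.6) ⇒ IN Λ
candidate 3: (m,n)=(-2,-10) → π∥ = -2-10·β ≈ -53.92582, π⊥ = -2-10·β' ≈ -0.07418 ∉ [0.8, 1.6) ⇒ out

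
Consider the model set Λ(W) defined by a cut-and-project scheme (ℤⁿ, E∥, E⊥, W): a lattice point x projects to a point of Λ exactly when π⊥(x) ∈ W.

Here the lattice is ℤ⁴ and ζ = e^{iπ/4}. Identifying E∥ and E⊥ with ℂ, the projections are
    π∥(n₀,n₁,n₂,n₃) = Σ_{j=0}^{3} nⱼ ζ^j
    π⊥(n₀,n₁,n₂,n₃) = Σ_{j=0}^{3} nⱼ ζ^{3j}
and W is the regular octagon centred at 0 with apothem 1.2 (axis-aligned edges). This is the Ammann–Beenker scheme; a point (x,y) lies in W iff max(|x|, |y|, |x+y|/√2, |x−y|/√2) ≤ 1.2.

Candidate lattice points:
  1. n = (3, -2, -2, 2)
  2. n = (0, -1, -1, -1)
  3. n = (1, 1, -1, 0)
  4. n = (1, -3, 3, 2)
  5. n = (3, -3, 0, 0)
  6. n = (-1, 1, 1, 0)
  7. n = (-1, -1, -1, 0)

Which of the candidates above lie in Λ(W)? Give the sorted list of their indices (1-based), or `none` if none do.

2, 7

With ζ = e^{iπ/4} the internal vectors are ζ^0,ζ^3,ζ^6,ζ^9.
#1 (3, -2, -2, 2): internal (5.8284, 2.0000); octagon support 5.8284 vs apothem 1.2 → ∉ W
#2 (0, -1, -1, -1): internal (0.0000, -0.4142); octagon support 0.4142 vs apothem 1.2 → ∈ W
#3 (1, 1, -1, 0): internal (0.2929, 1.7071); octagon support 1.7071 vs apothem 1.2 → ∉ W
#4 (1, -3, 3, 2): internal (4.5355, -3.7071); octagon support 5.8284 vs apothem 1.2 → ∉ W
#5 (3, -3, 0, 0): internal (5.1213, -2.1213); octagon support 5.1213 vs apothem 1.2 → ∉ W
#6 (-1, 1, 1, 0): internal (-1.7071, -0.2929); octagon support 1.7071 vs apothem 1.2 → ∉ W
#7 (-1, -1, -1, 0): internal (-0.2929, 0.2929); octagon support 0.4142 vs apothem 1.2 → ∈ W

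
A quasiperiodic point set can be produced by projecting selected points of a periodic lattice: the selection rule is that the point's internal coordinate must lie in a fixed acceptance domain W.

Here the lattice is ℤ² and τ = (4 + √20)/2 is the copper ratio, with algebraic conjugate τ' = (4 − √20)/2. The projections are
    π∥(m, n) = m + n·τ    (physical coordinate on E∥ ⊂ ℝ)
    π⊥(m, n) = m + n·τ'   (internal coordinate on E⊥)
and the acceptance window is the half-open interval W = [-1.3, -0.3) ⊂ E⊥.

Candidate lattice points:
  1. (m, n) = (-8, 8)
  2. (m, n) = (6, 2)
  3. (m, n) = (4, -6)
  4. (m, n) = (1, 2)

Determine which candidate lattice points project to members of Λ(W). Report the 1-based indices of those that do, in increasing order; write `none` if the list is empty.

τ' = (4−√20)/2 ≈ -0.236068.
[1] lift (-8,8): star map gives -9.888544; window check -1.3 ≤ -9.888544 < -0.3 is false → out
[2] lift (6,2): star map gives 5.527864; window check -1.3 ≤ 5.527864 < -0.3 is false → out
[3] lift (4,-6): star map gives 5.416408; window check -1.3 ≤ 5.416408 < -0.3 is false → out
[4] lift (1,2): star map gives 0.527864; window check -1.3 ≤ 0.527864 < -0.3 is false → out

none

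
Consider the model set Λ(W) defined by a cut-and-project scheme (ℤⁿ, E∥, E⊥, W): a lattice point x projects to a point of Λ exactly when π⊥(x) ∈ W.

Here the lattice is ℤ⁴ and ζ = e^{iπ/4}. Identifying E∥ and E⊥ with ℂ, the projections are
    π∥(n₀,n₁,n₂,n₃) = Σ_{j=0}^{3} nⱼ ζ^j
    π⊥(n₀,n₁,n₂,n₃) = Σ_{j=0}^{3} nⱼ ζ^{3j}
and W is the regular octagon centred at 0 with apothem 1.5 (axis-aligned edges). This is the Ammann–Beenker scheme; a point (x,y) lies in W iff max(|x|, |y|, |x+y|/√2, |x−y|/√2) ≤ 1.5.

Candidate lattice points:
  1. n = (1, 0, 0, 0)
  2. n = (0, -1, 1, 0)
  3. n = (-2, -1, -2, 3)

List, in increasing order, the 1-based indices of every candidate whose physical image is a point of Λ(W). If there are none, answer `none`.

π⊥(n) = n₀ + n₁ζ³ + n₂ζ⁶ + n₃ζ⁹ where ζ = e^{iπ/4}.
candidate 1: n = (1, 0, 0, 0) → π⊥ ≈ (+1.0000, +0.0000); max(|x|,|y|,|x±y|/√2) = 1.0000 ≤ 1.5 ⇒ ∈ W
candidate 2: n = (0, -1, 1, 0) → π⊥ ≈ (+0.7071, -1.7071); max(|x|,|y|,|x±y|/√2) = 1.7071 > 1.5 ⇒ ∉ W
candidate 3: n = (-2, -1, -2, 3) → π⊥ ≈ (+0.8284, +3.4142); max(|x|,|y|,|x±y|/√2) = 3.4142 > 1.5 ⇒ ∉ W

1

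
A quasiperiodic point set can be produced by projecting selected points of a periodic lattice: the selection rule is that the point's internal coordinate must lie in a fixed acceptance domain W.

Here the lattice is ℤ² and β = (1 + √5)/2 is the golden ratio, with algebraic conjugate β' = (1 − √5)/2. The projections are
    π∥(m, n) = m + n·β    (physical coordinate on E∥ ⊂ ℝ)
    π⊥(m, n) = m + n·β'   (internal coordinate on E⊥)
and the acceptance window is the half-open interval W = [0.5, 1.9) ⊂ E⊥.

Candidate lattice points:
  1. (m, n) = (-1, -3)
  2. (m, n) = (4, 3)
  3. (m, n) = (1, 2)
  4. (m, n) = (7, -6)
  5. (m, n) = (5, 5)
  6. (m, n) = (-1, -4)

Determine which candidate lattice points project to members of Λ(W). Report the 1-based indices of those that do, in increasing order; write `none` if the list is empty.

Compute β' = (1−√5)/2 = -0.61803, so π⊥(m,n) = m -0.61803·n.
[1] lift (-1,-3): star map gives 0.85410; window check 0.5 ≤ 0.85410 < 1.9 is true → IN Λ
[2] lift (4,3): star map gives 2.14590; window check 0.5 ≤ 2.14590 < 1.9 is false → out
[3] lift (1,2): star map gives -0.23607; window check 0.5 ≤ -0.23607 < 1.9 is false → out
[4] lift (7,-6): star map gives 10.70820; window check 0.5 ≤ 10.70820 < 1.9 is false → out
[5] lift (5,5): star map gives 1.90983; window check 0.5 ≤ 1.90983 < 1.9 is false → out
[6] lift (-1,-4): star map gives 1.47214; window check 0.5 ≤ 1.47214 < 1.9 is true → IN Λ

1, 6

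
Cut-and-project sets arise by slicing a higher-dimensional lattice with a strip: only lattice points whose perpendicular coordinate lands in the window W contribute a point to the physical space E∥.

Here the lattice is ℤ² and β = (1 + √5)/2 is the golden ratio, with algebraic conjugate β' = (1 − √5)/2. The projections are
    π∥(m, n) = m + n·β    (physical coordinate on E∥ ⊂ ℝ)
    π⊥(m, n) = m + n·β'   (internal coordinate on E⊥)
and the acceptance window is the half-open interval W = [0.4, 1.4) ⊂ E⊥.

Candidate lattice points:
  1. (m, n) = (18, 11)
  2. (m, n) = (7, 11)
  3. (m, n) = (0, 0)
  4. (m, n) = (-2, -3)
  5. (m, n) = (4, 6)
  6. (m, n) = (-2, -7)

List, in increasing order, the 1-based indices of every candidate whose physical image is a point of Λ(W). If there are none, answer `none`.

none

Numerically β ≈ 1.61803 and β' = −1/β ≈ -0.61803.
candidate 1: (m,n)=(18,11) → π∥ = 18+11·β ≈ 35.79837, π⊥ = 18+11·β' ≈ 11.20163 ∉ [0.4, 1.4) ⇒ out
candidate 2: (m,n)=(7,11) → π∥ = 7+11·β ≈ 24.79837, π⊥ = 7+11·β' ≈ 0.20163 ∉ [0.4, 1.4) ⇒ out
candidate 3: (m,n)=(0,0) → π∥ = 0+0·β ≈ 0.00000, π⊥ = 0+0·β' ≈ 0.00000 ∉ [0.4, 1.4) ⇒ out
candidate 4: (m,n)=(-2,-3) → π∥ = -2-3·β ≈ -6.85410, π⊥ = -2-3·β' ≈ -0.14590 ∉ [0.4, 1.4) ⇒ out
candidate 5: (m,n)=(4,6) → π∥ = 4+6·β ≈ 13.70820, π⊥ = 4+6·β' ≈ 0.29180 ∉ [0.4, 1.4) ⇒ out
candidate 6: (m,n)=(-2,-7) → π∥ = -2-7·β ≈ -13.32624, π⊥ = -2-7·β' ≈ 2.32624 ∉ [0.4, 1.4) ⇒ out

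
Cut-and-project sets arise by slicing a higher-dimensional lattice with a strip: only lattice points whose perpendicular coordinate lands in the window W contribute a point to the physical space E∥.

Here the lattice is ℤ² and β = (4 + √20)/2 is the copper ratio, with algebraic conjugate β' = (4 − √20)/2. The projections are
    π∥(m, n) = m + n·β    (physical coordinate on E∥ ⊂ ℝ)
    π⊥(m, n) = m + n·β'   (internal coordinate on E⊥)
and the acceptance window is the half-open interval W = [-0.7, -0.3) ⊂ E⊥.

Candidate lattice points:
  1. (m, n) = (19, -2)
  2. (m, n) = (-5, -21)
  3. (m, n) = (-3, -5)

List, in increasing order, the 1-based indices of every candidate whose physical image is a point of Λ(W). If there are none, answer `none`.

Compute β' = (4−√20)/2 = -0.236068, so π⊥(m,n) = m -0.236068·n.
candidate 1: (m,n)=(19,-2) → π∥ = 19-2·β ≈ 10.527864, π⊥ = 19-2·β' ≈ 19.472136 ∉ [-0.7, -0.3) ⇒ out
candidate 2: (m,n)=(-5,-21) → π∥ = -5-21·β ≈ -93.957428, π⊥ = -5-21·β' ≈ -0.042572 ∉ [-0.7, -0.3) ⇒ out
candidate 3: (m,n)=(-3,-5) → π∥ = -3-5·β ≈ -24.180340, π⊥ = -3-5·β' ≈ -1.819660 ∉ [-0.7, -0.3) ⇒ out

none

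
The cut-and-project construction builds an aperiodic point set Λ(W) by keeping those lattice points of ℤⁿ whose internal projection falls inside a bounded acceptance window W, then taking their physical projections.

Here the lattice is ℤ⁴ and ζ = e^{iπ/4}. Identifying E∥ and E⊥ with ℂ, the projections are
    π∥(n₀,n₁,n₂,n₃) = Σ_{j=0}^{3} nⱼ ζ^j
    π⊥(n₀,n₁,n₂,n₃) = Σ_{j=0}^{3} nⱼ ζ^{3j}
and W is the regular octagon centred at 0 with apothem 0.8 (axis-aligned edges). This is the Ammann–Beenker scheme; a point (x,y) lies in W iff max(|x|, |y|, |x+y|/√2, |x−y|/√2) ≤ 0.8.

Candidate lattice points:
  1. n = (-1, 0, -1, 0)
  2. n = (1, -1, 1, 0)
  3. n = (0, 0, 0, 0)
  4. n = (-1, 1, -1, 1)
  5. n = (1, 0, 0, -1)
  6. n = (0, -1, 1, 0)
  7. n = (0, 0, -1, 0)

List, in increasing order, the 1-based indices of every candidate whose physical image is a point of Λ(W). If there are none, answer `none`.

π⊥(n) = n₀ + n₁ζ³ + n₂ζ⁶ + n₃ζ⁹ where ζ = e^{iπ/4}.
#1 (-1, 0, -1, 0): internal (-1.000000, 1.000000); octagon support 1.414214 vs apothem 0.8 → ∉ W
#2 (1, -1, 1, 0): internal (1.707107, -1.707107); octagon support 2.414214 vs apothem 0.8 → ∉ W
#3 (0, 0, 0, 0): internal (0.000000, 0.000000); octagon support 0.000000 vs apothem 0.8 → ∈ W
#4 (-1, 1, -1, 1): internal (-1.000000, 2.414214); octagon support 2.414214 vs apothem 0.8 → ∉ W
#5 (1, 0, 0, -1): internal (0.292893, -0.707107); octagon support 0.707107 vs apothem 0.8 → ∈ W
#6 (0, -1, 1, 0): internal (0.707107, -1.707107); octagon support 1.707107 vs apothem 0.8 → ∉ W
#7 (0, 0, -1, 0): internal (0.000000, 1.000000); octagon support 1.000000 vs apothem 0.8 → ∉ W

3, 5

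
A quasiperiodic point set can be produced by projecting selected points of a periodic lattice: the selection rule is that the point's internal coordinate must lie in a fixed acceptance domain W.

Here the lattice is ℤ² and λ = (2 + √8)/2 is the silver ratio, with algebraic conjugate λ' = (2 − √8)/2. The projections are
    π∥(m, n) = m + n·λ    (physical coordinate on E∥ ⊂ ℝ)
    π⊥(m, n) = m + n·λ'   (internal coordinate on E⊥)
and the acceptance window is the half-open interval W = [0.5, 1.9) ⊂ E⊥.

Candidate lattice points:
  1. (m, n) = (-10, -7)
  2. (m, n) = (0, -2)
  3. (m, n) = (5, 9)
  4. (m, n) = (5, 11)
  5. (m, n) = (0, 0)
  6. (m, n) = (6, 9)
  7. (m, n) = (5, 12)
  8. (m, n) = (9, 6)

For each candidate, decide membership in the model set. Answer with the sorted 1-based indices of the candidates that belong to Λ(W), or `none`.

2, 3

λ' = (2−√8)/2 ≈ -0.41421.
#1 (-10,-7): internal coord -10 + (-7)·λ' = -7.10051; -7.10051 ∉ [0.5, 1.9) → out
#2 (0,-2): internal coord 0 + (-2)·λ' = +0.82843; +0.82843 ∈ [0.5, 1.9) → IN Λ
#3 (5,9): internal coord 5 + (9)·λ' = +1.27208; +1.27208 ∈ [0.5, 1.9) → IN Λ
#4 (5,11): internal coord 5 + (11)·λ' = +0.44365; +0.44365 ∉ [0.5, 1.9) → out
#5 (0,0): internal coord 0 + (0)·λ' = +0.00000; +0.00000 ∉ [0.5, 1.9) → out
#6 (6,9): internal coord 6 + (9)·λ' = +2.27208; +2.27208 ∉ [0.5, 1.9) → out
#7 (5,12): internal coord 5 + (12)·λ' = +0.02944; +0.02944 ∉ [0.5, 1.9) → out
#8 (9,6): internal coord 9 + (6)·λ' = +6.51472; +6.51472 ∉ [0.5, 1.9) → out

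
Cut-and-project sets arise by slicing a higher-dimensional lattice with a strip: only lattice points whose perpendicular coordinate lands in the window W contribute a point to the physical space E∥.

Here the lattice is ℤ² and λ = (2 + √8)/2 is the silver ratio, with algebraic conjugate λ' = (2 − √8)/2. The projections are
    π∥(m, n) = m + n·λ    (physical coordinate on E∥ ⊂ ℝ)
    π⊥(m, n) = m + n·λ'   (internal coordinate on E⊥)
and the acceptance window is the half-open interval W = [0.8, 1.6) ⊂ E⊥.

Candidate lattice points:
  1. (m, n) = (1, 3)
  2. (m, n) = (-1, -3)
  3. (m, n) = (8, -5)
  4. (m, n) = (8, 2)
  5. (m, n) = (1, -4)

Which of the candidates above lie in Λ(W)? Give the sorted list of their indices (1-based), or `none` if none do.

λ' = (2−√8)/2 ≈ -0.41421.
candidate 1: (m,n)=(1,3) → π∥ = 1+3·λ ≈ 8.24264, π⊥ = 1+3·λ' ≈ -0.24264 ∉ [0.8, 1.6) ⇒ out
candidate 2: (m,n)=(-1,-3) → π∥ = -1-3·λ ≈ -8.24264, π⊥ = -1-3·λ' ≈ 0.24264 ∉ [0.8, 1.6) ⇒ out
candidate 3: (m,n)=(8,-5) → π∥ = 8-5·λ ≈ -4.07107, π⊥ = 8-5·λ' ≈ 10.07107 ∉ [0.8, 1.6) ⇒ out
candidate 4: (m,n)=(8,2) → π∥ = 8+2·λ ≈ 12.82843, π⊥ = 8+2·λ' ≈ 7.17157 ∉ [0.8, 1.6) ⇒ out
candidate 5: (m,n)=(1,-4) → π∥ = 1-4·λ ≈ -8.65685, π⊥ = 1-4·λ' ≈ 2.65685 ∉ [0.8, 1.6) ⇒ out

none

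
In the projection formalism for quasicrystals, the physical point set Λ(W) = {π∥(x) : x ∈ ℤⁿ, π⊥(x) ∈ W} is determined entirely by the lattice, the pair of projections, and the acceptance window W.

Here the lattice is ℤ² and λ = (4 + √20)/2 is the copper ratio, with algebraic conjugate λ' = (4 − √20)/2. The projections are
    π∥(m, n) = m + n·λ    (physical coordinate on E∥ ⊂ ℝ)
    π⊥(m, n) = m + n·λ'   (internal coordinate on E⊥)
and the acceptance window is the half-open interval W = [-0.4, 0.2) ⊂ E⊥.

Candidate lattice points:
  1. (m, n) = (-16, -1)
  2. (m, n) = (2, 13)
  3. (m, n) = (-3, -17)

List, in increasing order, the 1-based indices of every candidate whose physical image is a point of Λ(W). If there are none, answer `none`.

Compute λ' = (4−√20)/2 = -0.236068, so π⊥(m,n) = m -0.236068·n.
#1 (-16,-1): internal coord -16 + (-1)·λ' = -15.763932; -15.763932 ∉ [-0.4, 0.2) → out
#2 (2,13): internal coord 2 + (13)·λ' = -1.068884; -1.068884 ∉ [-0.4, 0.2) → out
#3 (-3,-17): internal coord -3 + (-17)·λ' = +1.013156; +1.013156 ∉ [-0.4, 0.2) → out

none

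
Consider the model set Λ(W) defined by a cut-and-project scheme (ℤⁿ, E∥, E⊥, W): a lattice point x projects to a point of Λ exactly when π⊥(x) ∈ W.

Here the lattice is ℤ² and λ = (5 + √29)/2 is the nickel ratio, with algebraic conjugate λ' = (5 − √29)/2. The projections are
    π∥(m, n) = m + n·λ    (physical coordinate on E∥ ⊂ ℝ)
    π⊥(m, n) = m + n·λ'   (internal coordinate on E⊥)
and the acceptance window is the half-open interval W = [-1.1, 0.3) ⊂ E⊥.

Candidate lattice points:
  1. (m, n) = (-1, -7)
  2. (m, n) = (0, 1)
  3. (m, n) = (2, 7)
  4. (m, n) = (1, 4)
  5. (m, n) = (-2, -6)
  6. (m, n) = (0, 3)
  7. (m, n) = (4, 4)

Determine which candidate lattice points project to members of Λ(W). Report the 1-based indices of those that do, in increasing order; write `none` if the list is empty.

Numerically λ ≈ 5.192582 and λ' = −1/λ ≈ -0.192582.
#1 (-1,-7): internal coord -1 + (-7)·λ' = +0.348077; +0.348077 ∉ [-1.1, 0.3) → out
#2 (0,1): internal coord 0 + (1)·λ' = -0.192582; -0.192582 ∈ [-1.1, 0.3) → IN Λ
#3 (2,7): internal coord 2 + (7)·λ' = +0.651923; +0.651923 ∉ [-1.1, 0.3) → out
#4 (1,4): internal coord 1 + (4)·λ' = +0.229670; +0.229670 ∈ [-1.1, 0.3) → IN Λ
#5 (-2,-6): internal coord -2 + (-6)·λ' = -0.844506; -0.844506 ∈ [-1.1, 0.3) → IN Λ
#6 (0,3): internal coord 0 + (3)·λ' = -0.577747; -0.577747 ∈ [-1.1, 0.3) → IN Λ
#7 (4,4): internal coord 4 + (4)·λ' = +3.229670; +3.229670 ∉ [-1.1, 0.3) → out

2, 4, 5, 6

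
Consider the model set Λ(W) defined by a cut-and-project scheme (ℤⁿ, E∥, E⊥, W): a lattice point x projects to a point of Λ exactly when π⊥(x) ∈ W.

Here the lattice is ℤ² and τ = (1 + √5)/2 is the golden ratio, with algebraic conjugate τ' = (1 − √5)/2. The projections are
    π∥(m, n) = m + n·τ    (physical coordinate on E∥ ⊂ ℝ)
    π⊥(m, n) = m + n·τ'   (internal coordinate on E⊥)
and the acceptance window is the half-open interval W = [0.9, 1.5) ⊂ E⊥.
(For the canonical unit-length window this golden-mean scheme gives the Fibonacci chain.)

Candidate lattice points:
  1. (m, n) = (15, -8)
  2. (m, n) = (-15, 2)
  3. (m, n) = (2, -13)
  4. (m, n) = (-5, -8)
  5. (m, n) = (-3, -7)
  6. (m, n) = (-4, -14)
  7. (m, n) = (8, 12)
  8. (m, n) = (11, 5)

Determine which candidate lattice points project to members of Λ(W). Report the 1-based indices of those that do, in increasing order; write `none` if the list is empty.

τ' = (1−√5)/2 ≈ -0.6180.
candidate 1: (m,n)=(15,-8) → π∥ = 15-8·τ ≈ 2.0557, π⊥ = 15-8·τ' ≈ 19.9443 ∉ [0.9, 1.5) ⇒ out
candidate 2: (m,n)=(-15,2) → π∥ = -15+2·τ ≈ -11.7639, π⊥ = -15+2·τ' ≈ -16.2361 ∉ [0.9, 1.5) ⇒ out
candidate 3: (m,n)=(2,-13) → π∥ = 2-13·τ ≈ -19.0344, π⊥ = 2-13·τ' ≈ 10.0344 ∉ [0.9, 1.5) ⇒ out
candidate 4: (m,n)=(-5,-8) → π∥ = -5-8·τ ≈ -17.9443, π⊥ = -5-8·τ' ≈ -0.0557 ∉ [0.9, 1.5) ⇒ out
candidate 5: (m,n)=(-3,-7) → π∥ = -3-7·τ ≈ -14.3262, π⊥ = -3-7·τ' ≈ 1.3262 ∈ [0.9, 1.5) ⇒ IN Λ
candidate 6: (m,n)=(-4,-14) → π∥ = -4-14·τ ≈ -26.6525, π⊥ = -4-14·τ' ≈ 4.6525 ∉ [0.9, 1.5) ⇒ out
candidate 7: (m,n)=(8,12) → π∥ = 8+12·τ ≈ 27.4164, π⊥ = 8+12·τ' ≈ 0.5836 ∉ [0.9, 1.5) ⇒ out
candidate 8: (m,n)=(11,5) → π∥ = 11+5·τ ≈ 19.0902, π⊥ = 11+5·τ' ≈ 7.9098 ∉ [0.9, 1.5) ⇒ out

5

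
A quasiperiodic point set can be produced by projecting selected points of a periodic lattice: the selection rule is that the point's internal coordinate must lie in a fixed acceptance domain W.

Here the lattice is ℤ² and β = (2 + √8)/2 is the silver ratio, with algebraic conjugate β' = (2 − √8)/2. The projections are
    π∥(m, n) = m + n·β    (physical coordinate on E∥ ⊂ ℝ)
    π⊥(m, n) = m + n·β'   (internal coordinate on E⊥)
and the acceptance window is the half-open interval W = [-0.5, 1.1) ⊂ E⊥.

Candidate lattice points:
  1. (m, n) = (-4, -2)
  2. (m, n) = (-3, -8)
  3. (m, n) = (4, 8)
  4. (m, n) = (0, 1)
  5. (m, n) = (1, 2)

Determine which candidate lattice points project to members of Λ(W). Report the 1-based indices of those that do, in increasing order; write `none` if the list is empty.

2, 3, 4, 5

Numerically β ≈ 2.41421 and β' = −1/β ≈ -0.41421.
#1 (-4,-2): internal coord -4 + (-2)·β' = -3.17157; -3.17157 ∉ [-0.5, 1.1) → out
#2 (-3,-8): internal coord -3 + (-8)·β' = +0.31371; +0.31371 ∈ [-0.5, 1.1) → IN Λ
#3 (4,8): internal coord 4 + (8)·β' = +0.68629; +0.68629 ∈ [-0.5, 1.1) → IN Λ
#4 (0,1): internal coord 0 + (1)·β' = -0.41421; -0.41421 ∈ [-0.5, 1.1) → IN Λ
#5 (1,2): internal coord 1 + (2)·β' = +0.17157; +0.17157 ∈ [-0.5, 1.1) → IN Λ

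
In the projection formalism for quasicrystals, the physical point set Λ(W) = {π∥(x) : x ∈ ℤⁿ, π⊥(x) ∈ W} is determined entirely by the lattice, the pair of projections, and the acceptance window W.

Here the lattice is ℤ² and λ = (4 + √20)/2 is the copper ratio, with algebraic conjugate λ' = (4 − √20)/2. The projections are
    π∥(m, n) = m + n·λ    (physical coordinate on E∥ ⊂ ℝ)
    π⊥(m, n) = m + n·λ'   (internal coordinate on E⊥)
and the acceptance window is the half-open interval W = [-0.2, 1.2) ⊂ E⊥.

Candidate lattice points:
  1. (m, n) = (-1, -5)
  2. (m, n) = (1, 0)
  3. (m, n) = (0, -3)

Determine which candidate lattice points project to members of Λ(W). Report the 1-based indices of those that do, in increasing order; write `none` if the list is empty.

1, 2, 3

Compute λ' = (4−√20)/2 = -0.23607, so π⊥(m,n) = m -0.23607·n.
candidate 1: (m,n)=(-1,-5) → π∥ = -1-5·λ ≈ -22.18034, π⊥ = -1-5·λ' ≈ 0.18034 ∈ [-0.2, 1.2) ⇒ IN Λ
candidate 2: (m,n)=(1,0) → π∥ = 1+0·λ ≈ 1.00000, π⊥ = 1+0·λ' ≈ 1.00000 ∈ [-0.2, 1.2) ⇒ IN Λ
candidate 3: (m,n)=(0,-3) → π∥ = 0-3·λ ≈ -12.70820, π⊥ = 0-3·λ' ≈ 0.70820 ∈ [-0.2, 1.2) ⇒ IN Λ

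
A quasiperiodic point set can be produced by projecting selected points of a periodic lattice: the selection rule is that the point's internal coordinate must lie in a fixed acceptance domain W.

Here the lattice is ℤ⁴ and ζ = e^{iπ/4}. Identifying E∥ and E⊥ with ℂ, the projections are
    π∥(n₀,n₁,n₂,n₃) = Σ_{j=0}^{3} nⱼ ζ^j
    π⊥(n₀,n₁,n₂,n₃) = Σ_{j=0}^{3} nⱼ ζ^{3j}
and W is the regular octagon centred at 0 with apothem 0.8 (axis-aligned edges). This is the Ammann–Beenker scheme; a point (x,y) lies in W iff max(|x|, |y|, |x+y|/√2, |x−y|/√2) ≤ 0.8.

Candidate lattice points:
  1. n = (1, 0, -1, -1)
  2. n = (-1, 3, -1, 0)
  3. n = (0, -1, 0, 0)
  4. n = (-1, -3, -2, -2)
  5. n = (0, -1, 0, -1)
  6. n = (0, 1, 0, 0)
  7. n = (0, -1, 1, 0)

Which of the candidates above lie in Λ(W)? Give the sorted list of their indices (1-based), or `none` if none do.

Internal map: ζ^{3j} for j=0..3 gives (1,0), (−√2/2,√2/2), (0,−1), (√2/2,√2/2).
candidate 1: n = (1, 0, -1, -1) → π⊥ ≈ (+0.2929, +0.2929); max(|x|,|y|,|x±y|/√2) = 0.4142 ≤ 0.8 ⇒ ∈ W
candidate 2: n = (-1, 3, -1, 0) → π⊥ ≈ (-3.1213, +3.1213); max(|x|,|y|,|x±y|/√2) = 4.4142 > 0.8 ⇒ ∉ W
candidate 3: n = (0, -1, 0, 0) → π⊥ ≈ (+0.7071, -0.7071); max(|x|,|y|,|x±y|/√2) = 1.0000 > 0.8 ⇒ ∉ W
candidate 4: n = (-1, -3, -2, -2) → π⊥ ≈ (-0.2929, -1.5355); max(|x|,|y|,|x±y|/√2) = 1.5355 > 0.8 ⇒ ∉ W
candidate 5: n = (0, -1, 0, -1) → π⊥ ≈ (+0.0000, -1.4142); max(|x|,|y|,|x±y|/√2) = 1.4142 > 0.8 ⇒ ∉ W
candidate 6: n = (0, 1, 0, 0) → π⊥ ≈ (-0.7071, +0.7071); max(|x|,|y|,|x±y|/√2) = 1.0000 > 0.8 ⇒ ∉ W
candidate 7: n = (0, -1, 1, 0) → π⊥ ≈ (+0.7071, -1.7071); max(|x|,|y|,|x±y|/√2) = 1.7071 > 0.8 ⇒ ∉ W

1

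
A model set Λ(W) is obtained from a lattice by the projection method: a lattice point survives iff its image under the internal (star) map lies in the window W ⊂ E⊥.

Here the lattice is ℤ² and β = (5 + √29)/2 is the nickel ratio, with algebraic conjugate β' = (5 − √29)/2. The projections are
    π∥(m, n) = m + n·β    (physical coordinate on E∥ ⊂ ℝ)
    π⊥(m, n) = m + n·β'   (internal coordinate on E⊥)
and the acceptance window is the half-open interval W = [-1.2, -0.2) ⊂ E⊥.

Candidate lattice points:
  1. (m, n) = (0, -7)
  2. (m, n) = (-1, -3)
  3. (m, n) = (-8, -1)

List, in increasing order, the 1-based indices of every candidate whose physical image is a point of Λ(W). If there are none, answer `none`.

Numerically β ≈ 5.192582 and β' = −1/β ≈ -0.192582.
candidate 1: (m,n)=(0,-7) → π∥ = 0-7·β ≈ -36.348077, π⊥ = 0-7·β' ≈ 1.348077 ∉ [-1.2, -0.2) ⇒ out
candidate 2: (m,n)=(-1,-3) → π∥ = -1-3·β ≈ -16.577747, π⊥ = -1-3·β' ≈ -0.422253 ∈ [-1.2, -0.2) ⇒ IN Λ
candidate 3: (m,n)=(-8,-1) → π∥ = -8-1·β ≈ -13.192582, π⊥ = -8-1·β' ≈ -7.807418 ∉ [-1.2, -0.2) ⇒ out

2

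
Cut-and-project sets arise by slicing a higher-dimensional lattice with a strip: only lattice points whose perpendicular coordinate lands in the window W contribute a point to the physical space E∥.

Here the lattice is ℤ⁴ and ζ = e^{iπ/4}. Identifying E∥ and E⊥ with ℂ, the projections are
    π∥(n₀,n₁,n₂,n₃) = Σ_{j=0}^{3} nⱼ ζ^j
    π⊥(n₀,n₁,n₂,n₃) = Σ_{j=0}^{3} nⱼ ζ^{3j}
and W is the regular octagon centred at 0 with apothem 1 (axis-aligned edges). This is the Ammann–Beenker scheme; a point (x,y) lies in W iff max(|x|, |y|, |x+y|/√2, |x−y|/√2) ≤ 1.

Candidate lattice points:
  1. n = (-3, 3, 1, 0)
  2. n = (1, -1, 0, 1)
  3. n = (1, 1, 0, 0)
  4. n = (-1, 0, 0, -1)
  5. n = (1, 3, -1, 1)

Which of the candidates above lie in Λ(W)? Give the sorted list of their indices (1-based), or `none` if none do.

3

π⊥(n) = n₀ + n₁ζ³ + n₂ζ⁶ + n₃ζ⁹ where ζ = e^{iπ/4}.
#1 (-3, 3, 1, 0): internal (-5.1213, 1.1213); octagon support 5.1213 vs apothem 1 → ∉ W
#2 (1, -1, 0, 1): internal (2.4142, 0.0000); octagon support 2.4142 vs apothem 1 → ∉ W
#3 (1, 1, 0, 0): internal (0.2929, 0.7071); octagon support 0.7071 vs apothem 1 → ∈ W
#4 (-1, 0, 0, -1): internal (-1.7071, -0.7071); octagon support 1.7071 vs apothem 1 → ∉ W
#5 (1, 3, -1, 1): internal (-0.4142, 3.8284); octagon support 3.8284 vs apothem 1 → ∉ W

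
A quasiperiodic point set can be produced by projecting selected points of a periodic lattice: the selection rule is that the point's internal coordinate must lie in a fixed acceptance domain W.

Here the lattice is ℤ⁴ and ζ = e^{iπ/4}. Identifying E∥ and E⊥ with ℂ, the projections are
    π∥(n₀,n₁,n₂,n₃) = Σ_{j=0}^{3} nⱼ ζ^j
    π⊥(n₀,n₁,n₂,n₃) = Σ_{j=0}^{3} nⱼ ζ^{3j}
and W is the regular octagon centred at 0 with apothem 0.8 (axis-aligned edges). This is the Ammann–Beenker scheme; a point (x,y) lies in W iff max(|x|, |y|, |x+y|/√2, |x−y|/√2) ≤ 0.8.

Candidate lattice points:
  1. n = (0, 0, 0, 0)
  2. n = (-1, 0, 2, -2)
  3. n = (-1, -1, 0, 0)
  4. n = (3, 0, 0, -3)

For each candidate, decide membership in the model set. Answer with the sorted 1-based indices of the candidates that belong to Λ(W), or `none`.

π⊥(n) = n₀ + n₁ζ³ + n₂ζ⁶ + n₃ζ⁹ where ζ = e^{iπ/4}.
#1 (0, 0, 0, 0): internal (0.0000, 0.0000); octagon support 0.0000 vs apothem 0.8 → ∈ W
#2 (-1, 0, 2, -2): internal (-2.4142, -3.4142); octagon support 4.1213 vs apothem 0.8 → ∉ W
#3 (-1, -1, 0, 0): internal (-0.2929, -0.7071); octagon support 0.7071 vs apothem 0.8 → ∈ W
#4 (3, 0, 0, -3): internal (0.8787, -2.1213); octagon support 2.1213 vs apothem 0.8 → ∉ W

1, 3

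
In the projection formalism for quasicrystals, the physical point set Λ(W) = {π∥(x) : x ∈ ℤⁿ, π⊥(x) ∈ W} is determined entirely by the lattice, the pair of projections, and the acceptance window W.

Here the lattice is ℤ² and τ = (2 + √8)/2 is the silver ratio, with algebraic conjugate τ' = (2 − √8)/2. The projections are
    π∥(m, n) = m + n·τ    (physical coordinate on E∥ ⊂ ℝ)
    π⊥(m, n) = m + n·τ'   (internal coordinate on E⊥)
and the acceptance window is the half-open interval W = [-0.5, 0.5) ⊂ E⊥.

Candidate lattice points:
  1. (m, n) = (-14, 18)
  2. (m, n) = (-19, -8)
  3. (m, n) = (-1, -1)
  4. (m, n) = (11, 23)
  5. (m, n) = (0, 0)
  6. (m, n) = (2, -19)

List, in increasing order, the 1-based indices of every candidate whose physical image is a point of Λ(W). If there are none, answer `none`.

Numerically τ ≈ 2.414214 and τ' = −1/τ ≈ -0.414214.
#1 (-14,18): internal coord -14 + (18)·τ' = -21.455844; -21.455844 ∉ [-0.5, 0.5) → out
#2 (-19,-8): internal coord -19 + (-8)·τ' = -15.686292; -15.686292 ∉ [-0.5, 0.5) → out
#3 (-1,-1): internal coord -1 + (-1)·τ' = -0.585786; -0.585786 ∉ [-0.5, 0.5) → out
#4 (11,23): internal coord 11 + (23)·τ' = +1.473088; +1.473088 ∉ [-0.5, 0.5) → out
#5 (0,0): internal coord 0 + (0)·τ' = +0.000000; +0.000000 ∈ [-0.5, 0.5) → IN Λ
#6 (2,-19): internal coord 2 + (-19)·τ' = +9.870058; +9.870058 ∉ [-0.5, 0.5) → out

5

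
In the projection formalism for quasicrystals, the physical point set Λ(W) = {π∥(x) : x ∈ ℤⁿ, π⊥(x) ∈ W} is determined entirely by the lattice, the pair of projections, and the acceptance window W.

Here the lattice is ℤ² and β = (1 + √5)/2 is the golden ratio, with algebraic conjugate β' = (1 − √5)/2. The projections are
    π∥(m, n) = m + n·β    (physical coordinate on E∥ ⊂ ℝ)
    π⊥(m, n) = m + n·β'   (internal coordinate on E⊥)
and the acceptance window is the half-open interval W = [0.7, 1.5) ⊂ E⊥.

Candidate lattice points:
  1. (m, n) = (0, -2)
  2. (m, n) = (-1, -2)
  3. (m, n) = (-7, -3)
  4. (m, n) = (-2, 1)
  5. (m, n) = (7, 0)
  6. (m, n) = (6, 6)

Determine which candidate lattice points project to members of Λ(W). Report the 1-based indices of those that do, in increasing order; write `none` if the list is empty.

1

β' = (1−√5)/2 ≈ -0.618034.
#1 (0,-2): internal coord 0 + (-2)·β' = +1.236068; +1.236068 ∈ [0.7, 1.5) → IN Λ
#2 (-1,-2): internal coord -1 + (-2)·β' = +0.236068; +0.236068 ∉ [0.7, 1.5) → out
#3 (-7,-3): internal coord -7 + (-3)·β' = -5.145898; -5.145898 ∉ [0.7, 1.5) → out
#4 (-2,1): internal coord -2 + (1)·β' = -2.618034; -2.618034 ∉ [0.7, 1.5) → out
#5 (7,0): internal coord 7 + (0)·β' = +7.000000; +7.000000 ∉ [0.7, 1.5) → out
#6 (6,6): internal coord 6 + (6)·β' = +2.291796; +2.291796 ∉ [0.7, 1.5) → out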